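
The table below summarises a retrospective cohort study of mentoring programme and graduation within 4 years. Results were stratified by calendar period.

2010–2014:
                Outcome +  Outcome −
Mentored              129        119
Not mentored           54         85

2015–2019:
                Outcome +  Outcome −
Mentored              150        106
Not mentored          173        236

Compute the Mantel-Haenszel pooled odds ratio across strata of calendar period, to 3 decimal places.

1.846

OR_MH = Σ(aᵢdᵢ/nᵢ) / Σ(bᵢcᵢ/nᵢ), where nᵢ is the stratum total.
Stratum 1 (2010–2014): n = 387; a·d/n = 129·85/387 = 28.3333; b·c/n = 119·54/387 = 16.6047
Stratum 2 (2015–2019): n = 665; a·d/n = 150·236/665 = 53.2331; b·c/n = 106·173/665 = 27.5759
OR_MH = (28.3333 + 53.2331) / (16.6047 + 27.5759) = 81.5664 / 44.1806 = 1.84620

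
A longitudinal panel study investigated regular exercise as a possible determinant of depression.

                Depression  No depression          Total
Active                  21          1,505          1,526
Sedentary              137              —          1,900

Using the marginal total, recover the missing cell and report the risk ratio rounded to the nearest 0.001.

0.191

The missing cell is in the unexposed row: 1900 − 137 = 1763.
So a = 21, b = 1505, c = 137, d = 1763.
RR = [a/(a+b)] / [c/(c+d)] = (21/1526) / (137/1900) = 0.01376/0.07211 = 0.19085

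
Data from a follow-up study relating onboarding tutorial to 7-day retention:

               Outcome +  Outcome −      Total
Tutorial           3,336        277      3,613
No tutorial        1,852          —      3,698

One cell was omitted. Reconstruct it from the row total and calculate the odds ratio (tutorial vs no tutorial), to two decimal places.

12.00

The missing cell is in the unexposed row: 3698 − 1852 = 1846.
So a = 3336, b = 277, c = 1852, d = 1846.
OR = (a·d)/(b·c) = (3336 × 1846) / (277 × 1852) = 6158256 / 513004 = 12.00430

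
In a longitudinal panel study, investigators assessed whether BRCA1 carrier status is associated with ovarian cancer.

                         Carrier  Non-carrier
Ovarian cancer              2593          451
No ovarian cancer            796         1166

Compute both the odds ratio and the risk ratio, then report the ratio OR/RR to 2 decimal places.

Reading the table with exposure as columns: a = 2593 (Carrier, case), b = 796 (Carrier, non-case), c = 451 (Non-carrier, case), d = 1166.
OR = (2593·1166)/(796·451) = 3023438/358996 = 8.42193
Risk in exposed = 2593/3389 = 0.76512; risk in unexposed = 451/1617 = 0.27891; RR = 2.74324
OR/RR = 8.42193 / 2.74324 = 3.07006
The outcome is not rare, so the OR lies further from 1 than the RR.

3.07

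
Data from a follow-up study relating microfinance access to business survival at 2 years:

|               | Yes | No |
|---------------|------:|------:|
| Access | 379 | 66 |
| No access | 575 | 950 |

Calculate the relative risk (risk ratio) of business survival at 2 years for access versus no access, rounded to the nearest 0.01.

2.26

Cells: a = 379, b = 66, c = 575, d = 950.
Risk in exposed = 379/445 = 0.85169; risk in unexposed = 575/1525 = 0.37705.
RR = 0.85169 / 0.37705 = 2.25882
The risk among the exposed is 2.26 times that among the unexposed.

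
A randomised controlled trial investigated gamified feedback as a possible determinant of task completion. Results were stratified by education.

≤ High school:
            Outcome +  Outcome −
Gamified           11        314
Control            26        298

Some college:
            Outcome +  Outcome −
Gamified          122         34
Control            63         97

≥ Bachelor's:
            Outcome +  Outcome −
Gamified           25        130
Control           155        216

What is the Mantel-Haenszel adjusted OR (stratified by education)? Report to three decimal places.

OR_MH = Σ(aᵢdᵢ/nᵢ) / Σ(bᵢcᵢ/nᵢ), where nᵢ is the stratum total.
Stratum 1 (≤ High school): n = 649; a·d/n = 11·298/649 = 5.0508; b·c/n = 314·26/649 = 12.5794
Stratum 2 (Some college): n = 316; a·d/n = 122·97/316 = 37.4494; b·c/n = 34·63/316 = 6.7785
Stratum 3 (≥ Bachelor's): n = 526; a·d/n = 25·216/526 = 10.2662; b·c/n = 130·155/526 = 38.3080
OR_MH = (5.0508 + 37.4494 + 10.2662) / (12.5794 + 6.7785 + 38.3080) = 52.7664 / 57.6658 = 0.91504

0.915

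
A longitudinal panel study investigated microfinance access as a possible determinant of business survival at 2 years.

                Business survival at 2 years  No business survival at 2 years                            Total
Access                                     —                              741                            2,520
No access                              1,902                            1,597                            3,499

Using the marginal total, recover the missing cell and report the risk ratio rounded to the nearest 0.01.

1.30

The missing cell is in the exposed row: 2520 − 741 = 1779.
So a = 1779, b = 741, c = 1902, d = 1597.
RR = [a/(a+b)] / [c/(c+d)] = (1779/2520) / (1902/3499) = 0.70595/0.54358 = 1.29870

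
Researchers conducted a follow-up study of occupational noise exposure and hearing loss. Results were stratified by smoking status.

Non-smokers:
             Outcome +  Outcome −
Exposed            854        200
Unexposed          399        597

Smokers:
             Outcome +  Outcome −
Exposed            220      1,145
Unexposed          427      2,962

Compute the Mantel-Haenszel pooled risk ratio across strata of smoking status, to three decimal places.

RR_MH = Σ(aᵢ·n₀ᵢ/nᵢ) / Σ(cᵢ·n₁ᵢ/nᵢ), with n₁ᵢ = aᵢ+bᵢ (exposed), n₀ᵢ = cᵢ+dᵢ (unexposed), nᵢ = n₁ᵢ+n₀ᵢ.
Stratum 1 (Non-smokers): n₁ = 1054, n₀ = 996, n = 2050; a·n₀/n = 854·996/2050 = 414.9190; c·n₁/n = 399·1054/2050 = 205.1444
Stratum 2 (Smokers): n₁ = 1365, n₀ = 3389, n = 4754; a·n₀/n = 220·3389/4754 = 156.8321; c·n₁/n = 427·1365/4754 = 122.6031
RR_MH = (414.9190 + 156.8321) / (205.1444 + 122.6031) = 571.7512 / 327.7475 = 1.74449

1.744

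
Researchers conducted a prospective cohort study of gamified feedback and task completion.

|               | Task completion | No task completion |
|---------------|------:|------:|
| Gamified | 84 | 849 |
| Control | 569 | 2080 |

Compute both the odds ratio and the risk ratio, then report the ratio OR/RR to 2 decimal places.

0.86

Cells: a = 84, b = 849, c = 569, d = 2080.
OR = (84·2080)/(849·569) = 174720/483081 = 0.36168
Risk in exposed = 84/933 = 0.09003; risk in unexposed = 569/2649 = 0.21480; RR = 0.41915
OR/RR = 0.36168 / 0.41915 = 0.86289
The outcome is not rare, so the OR lies further from 1 than the RR.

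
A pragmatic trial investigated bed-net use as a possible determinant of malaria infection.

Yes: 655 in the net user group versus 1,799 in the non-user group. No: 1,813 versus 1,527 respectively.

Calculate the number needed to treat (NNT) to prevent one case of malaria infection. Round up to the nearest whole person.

4

Risk in treated group = 655/2468 = 0.26540; risk in control = 1799/3326 = 0.54089.
Absolute risk reduction = 0.54089 − 0.26540 = 0.27549
NNT = 1 / ARR = 1 / 0.27549 = 3.630 → round up → 4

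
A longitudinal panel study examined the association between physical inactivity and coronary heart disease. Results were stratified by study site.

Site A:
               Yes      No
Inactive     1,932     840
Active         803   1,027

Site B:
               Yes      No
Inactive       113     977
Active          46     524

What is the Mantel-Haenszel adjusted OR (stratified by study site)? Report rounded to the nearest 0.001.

OR_MH = Σ(aᵢdᵢ/nᵢ) / Σ(bᵢcᵢ/nᵢ), where nᵢ is the stratum total.
Stratum 1 (Site A): n = 4602; a·d/n = 1932·1027/4602 = 431.1525; b·c/n = 840·803/4602 = 146.5711
Stratum 2 (Site B): n = 1660; a·d/n = 113·524/1660 = 35.6699; b·c/n = 977·46/1660 = 27.0735
OR_MH = (431.1525 + 35.6699) / (146.5711 + 27.0735) = 466.8224 / 173.6446 = 2.68838

2.688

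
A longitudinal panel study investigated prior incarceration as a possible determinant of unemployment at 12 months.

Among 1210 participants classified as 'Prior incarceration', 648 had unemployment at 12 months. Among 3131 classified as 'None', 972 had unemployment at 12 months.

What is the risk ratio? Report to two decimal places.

1.73

From the description: a = 648, b = 562, c = 972, d = 2159.
Risk in exposed = 648/1210 = 0.53554; risk in unexposed = 972/3131 = 0.31044.
RR = 0.53554 / 0.31044 = 1.72507
The risk among the exposed is 1.73 times that among the unexposed.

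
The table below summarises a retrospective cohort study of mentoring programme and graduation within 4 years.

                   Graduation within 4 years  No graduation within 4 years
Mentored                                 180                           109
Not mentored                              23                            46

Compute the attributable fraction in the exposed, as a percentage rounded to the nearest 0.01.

Cells: a = 180, b = 109, c = 23, d = 46.
Risk in exposed = 180/289 = 0.62284; risk in unexposed = 23/69 = 0.33333.
RR = 0.62284/0.33333 = 1.86851
AR% = (RR − 1)/RR × 100 = (1.86851 − 1)/1.86851 × 100 = 46.4815%

46.48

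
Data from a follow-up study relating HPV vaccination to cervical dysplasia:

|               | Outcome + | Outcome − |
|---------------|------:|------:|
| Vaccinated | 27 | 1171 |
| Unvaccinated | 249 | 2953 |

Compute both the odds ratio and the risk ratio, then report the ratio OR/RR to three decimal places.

0.944

Cells: a = 27, b = 1171, c = 249, d = 2953.
OR = (27·2953)/(1171·249) = 79731/291579 = 0.27345
Risk in exposed = 27/1198 = 0.02254; risk in unexposed = 249/3202 = 0.07776; RR = 0.28982
OR/RR = 0.27345 / 0.28982 = 0.94350
The outcome is rare in both groups, so OR ≈ RR (ratio near 1).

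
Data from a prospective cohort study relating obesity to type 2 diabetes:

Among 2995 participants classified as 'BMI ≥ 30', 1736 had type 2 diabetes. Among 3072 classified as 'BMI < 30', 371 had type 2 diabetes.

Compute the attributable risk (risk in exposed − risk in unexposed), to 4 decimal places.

From the description: a = 1736, b = 1259, c = 371, d = 2701.
Risk in exposed = 1736/2995 = 0.579633; risk in unexposed = 371/3072 = 0.120768.
Risk difference = 0.579633 − 0.120768 = 0.458864

0.4589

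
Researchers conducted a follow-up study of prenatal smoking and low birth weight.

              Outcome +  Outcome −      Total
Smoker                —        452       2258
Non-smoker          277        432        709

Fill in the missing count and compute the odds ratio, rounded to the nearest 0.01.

The missing cell is in the exposed row: 2258 − 452 = 1806.
So a = 1806, b = 452, c = 277, d = 432.
OR = (a·d)/(b·c) = (1806 × 432) / (452 × 277) = 780192 / 125204 = 6.23137

6.23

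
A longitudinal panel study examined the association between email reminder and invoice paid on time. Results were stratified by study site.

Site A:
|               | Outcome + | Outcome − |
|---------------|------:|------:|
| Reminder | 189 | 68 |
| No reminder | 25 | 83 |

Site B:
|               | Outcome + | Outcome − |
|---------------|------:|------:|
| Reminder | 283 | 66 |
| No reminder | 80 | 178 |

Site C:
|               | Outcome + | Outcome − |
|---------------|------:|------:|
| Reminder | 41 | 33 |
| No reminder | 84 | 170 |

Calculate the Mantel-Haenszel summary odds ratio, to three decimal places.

OR_MH = Σ(aᵢdᵢ/nᵢ) / Σ(bᵢcᵢ/nᵢ), where nᵢ is the stratum total.
Stratum 1 (Site A): n = 365; a·d/n = 189·83/365 = 42.9781; b·c/n = 68·25/365 = 4.6575
Stratum 2 (Site B): n = 607; a·d/n = 283·178/607 = 82.9885; b·c/n = 66·80/607 = 8.6985
Stratum 3 (Site C): n = 328; a·d/n = 41·170/328 = 21.2500; b·c/n = 33·84/328 = 8.4512
OR_MH = (42.9781 + 82.9885 + 21.2500) / (4.6575 + 8.6985 + 8.4512) = 147.2166 / 21.8073 = 6.75080

6.751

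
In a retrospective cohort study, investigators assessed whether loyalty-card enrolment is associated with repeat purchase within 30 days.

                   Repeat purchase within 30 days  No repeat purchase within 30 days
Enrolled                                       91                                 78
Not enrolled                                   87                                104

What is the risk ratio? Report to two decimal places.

Cells: a = 91, b = 78, c = 87, d = 104.
Risk in exposed = 91/169 = 0.53846; risk in unexposed = 87/191 = 0.45550.
RR = 0.53846 / 0.45550 = 1.18214
The risk among the exposed is 1.18 times that among the unexposed.

1.18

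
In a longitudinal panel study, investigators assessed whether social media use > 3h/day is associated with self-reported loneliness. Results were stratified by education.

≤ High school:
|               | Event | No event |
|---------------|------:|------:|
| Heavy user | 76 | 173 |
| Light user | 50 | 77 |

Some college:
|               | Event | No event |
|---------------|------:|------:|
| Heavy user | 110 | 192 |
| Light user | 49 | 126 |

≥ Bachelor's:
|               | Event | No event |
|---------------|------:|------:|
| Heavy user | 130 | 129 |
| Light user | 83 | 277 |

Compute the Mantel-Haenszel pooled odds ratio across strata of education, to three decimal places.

OR_MH = Σ(aᵢdᵢ/nᵢ) / Σ(bᵢcᵢ/nᵢ), where nᵢ is the stratum total.
Stratum 1 (≤ High school): n = 376; a·d/n = 76·77/376 = 15.5638; b·c/n = 173·50/376 = 23.0053
Stratum 2 (Some college): n = 477; a·d/n = 110·126/477 = 29.0566; b·c/n = 192·49/477 = 19.7233
Stratum 3 (≥ Bachelor's): n = 619; a·d/n = 130·277/619 = 58.1745; b·c/n = 129·83/619 = 17.2973
OR_MH = (15.5638 + 29.0566 + 58.1745) / (23.0053 + 19.7233 + 17.2973) = 102.7949 / 60.0258 = 1.71251

1.713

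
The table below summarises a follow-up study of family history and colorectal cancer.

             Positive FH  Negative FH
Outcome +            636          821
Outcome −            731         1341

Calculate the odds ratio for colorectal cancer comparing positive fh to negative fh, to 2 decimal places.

Reading the table with exposure as columns: a = 636 (Positive FH, case), b = 731 (Positive FH, non-case), c = 821 (Negative FH, case), d = 1341.
OR = (a·d)/(b·c) = (636 × 1341) / (731 × 821) = 852876 / 600151 = 1.42110
The odds of colorectal cancer are about 1.42 times as high in the positive fh group.

1.42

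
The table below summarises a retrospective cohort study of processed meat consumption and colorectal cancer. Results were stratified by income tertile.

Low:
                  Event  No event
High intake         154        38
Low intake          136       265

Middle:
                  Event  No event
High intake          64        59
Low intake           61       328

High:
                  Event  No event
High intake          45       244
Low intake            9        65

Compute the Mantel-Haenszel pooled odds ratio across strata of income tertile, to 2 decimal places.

OR_MH = Σ(aᵢdᵢ/nᵢ) / Σ(bᵢcᵢ/nᵢ), where nᵢ is the stratum total.
Stratum 1 (Low): n = 593; a·d/n = 154·265/593 = 68.8196; b·c/n = 38·136/593 = 8.7150
Stratum 2 (Middle): n = 512; a·d/n = 64·328/512 = 41.0000; b·c/n = 59·61/512 = 7.0293
Stratum 3 (High): n = 363; a·d/n = 45·65/363 = 8.0579; b·c/n = 244·9/363 = 6.0496
OR_MH = (68.8196 + 41.0000 + 8.0579) / (8.7150 + 7.0293 + 6.0496) = 117.8774 / 21.7939 = 5.40874

5.41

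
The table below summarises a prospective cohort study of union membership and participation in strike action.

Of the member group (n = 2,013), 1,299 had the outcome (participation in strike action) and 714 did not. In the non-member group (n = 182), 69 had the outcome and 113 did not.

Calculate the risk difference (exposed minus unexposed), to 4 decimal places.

0.2662

From the description: a = 1299, b = 714, c = 69, d = 113.
Risk in exposed = 1299/2013 = 0.645306; risk in unexposed = 69/182 = 0.379121.
Risk difference = 0.645306 − 0.379121 = 0.266185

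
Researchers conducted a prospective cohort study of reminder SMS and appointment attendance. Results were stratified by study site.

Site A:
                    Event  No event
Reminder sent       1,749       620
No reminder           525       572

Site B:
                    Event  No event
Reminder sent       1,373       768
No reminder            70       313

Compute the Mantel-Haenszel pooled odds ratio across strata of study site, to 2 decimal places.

3.98

OR_MH = Σ(aᵢdᵢ/nᵢ) / Σ(bᵢcᵢ/nᵢ), where nᵢ is the stratum total.
Stratum 1 (Site A): n = 3466; a·d/n = 1749·572/3466 = 288.6405; b·c/n = 620·525/3466 = 93.9123
Stratum 2 (Site B): n = 2524; a·d/n = 1373·313/2524 = 170.2651; b·c/n = 768·70/2524 = 21.2995
OR_MH = (288.6405 + 170.2651) / (93.9123 + 21.2995) = 458.9056 / 115.2118 = 3.98315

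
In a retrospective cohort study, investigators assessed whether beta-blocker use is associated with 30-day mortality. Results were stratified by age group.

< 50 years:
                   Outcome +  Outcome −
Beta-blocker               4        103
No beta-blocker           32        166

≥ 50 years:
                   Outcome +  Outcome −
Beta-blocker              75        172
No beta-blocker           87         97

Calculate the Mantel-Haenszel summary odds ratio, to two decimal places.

OR_MH = Σ(aᵢdᵢ/nᵢ) / Σ(bᵢcᵢ/nᵢ), where nᵢ is the stratum total.
Stratum 1 (< 50 years): n = 305; a·d/n = 4·166/305 = 2.1770; b·c/n = 103·32/305 = 10.8066
Stratum 2 (≥ 50 years): n = 431; a·d/n = 75·97/431 = 16.8794; b·c/n = 172·87/431 = 34.7193
OR_MH = (2.1770 + 16.8794) / (10.8066 + 34.7193) = 19.0564 / 45.5258 = 0.41858

0.42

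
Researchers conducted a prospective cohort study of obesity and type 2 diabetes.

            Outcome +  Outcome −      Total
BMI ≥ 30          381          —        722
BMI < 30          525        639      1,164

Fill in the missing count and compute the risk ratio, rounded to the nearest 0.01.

1.17

The missing cell is in the exposed row: 722 − 381 = 341.
So a = 381, b = 341, c = 525, d = 639.
RR = [a/(a+b)] / [c/(c+d)] = (381/722) / (525/1164) = 0.52770/0.45103 = 1.16999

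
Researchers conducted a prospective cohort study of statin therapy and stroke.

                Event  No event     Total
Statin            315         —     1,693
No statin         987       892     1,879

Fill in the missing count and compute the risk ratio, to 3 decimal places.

The missing cell is in the exposed row: 1693 − 315 = 1378.
So a = 315, b = 1378, c = 987, d = 892.
RR = [a/(a+b)] / [c/(c+d)] = (315/1693) / (987/1879) = 0.18606/0.52528 = 0.35421

0.354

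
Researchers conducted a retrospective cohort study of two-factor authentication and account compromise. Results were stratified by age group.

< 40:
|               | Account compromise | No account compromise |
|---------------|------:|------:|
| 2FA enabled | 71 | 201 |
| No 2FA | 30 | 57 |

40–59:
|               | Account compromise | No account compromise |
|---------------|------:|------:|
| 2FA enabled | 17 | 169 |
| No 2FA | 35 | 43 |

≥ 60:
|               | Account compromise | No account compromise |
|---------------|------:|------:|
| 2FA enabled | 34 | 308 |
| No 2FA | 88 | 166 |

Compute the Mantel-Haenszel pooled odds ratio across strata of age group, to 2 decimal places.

OR_MH = Σ(aᵢdᵢ/nᵢ) / Σ(bᵢcᵢ/nᵢ), where nᵢ is the stratum total.
Stratum 1 (< 40): n = 359; a·d/n = 71·57/359 = 11.2730; b·c/n = 201·30/359 = 16.7967
Stratum 2 (40–59): n = 264; a·d/n = 17·43/264 = 2.7689; b·c/n = 169·35/264 = 22.4053
Stratum 3 (≥ 60): n = 596; a·d/n = 34·166/596 = 9.4698; b·c/n = 308·88/596 = 45.4765
OR_MH = (11.2730 + 2.7689 + 9.4698) / (16.7967 + 22.4053 + 45.4765) = 23.5117 / 84.6785 = 0.27766

0.28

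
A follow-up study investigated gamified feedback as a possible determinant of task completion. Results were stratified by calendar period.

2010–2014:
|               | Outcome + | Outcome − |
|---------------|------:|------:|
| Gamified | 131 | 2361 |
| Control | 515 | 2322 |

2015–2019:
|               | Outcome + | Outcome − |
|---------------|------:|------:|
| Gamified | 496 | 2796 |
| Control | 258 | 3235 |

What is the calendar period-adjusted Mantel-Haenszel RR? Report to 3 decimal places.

0.888

RR_MH = Σ(aᵢ·n₀ᵢ/nᵢ) / Σ(cᵢ·n₁ᵢ/nᵢ), with n₁ᵢ = aᵢ+bᵢ (exposed), n₀ᵢ = cᵢ+dᵢ (unexposed), nᵢ = n₁ᵢ+n₀ᵢ.
Stratum 1 (2010–2014): n₁ = 2492, n₀ = 2837, n = 5329; a·n₀/n = 131·2837/5329 = 69.7405; c·n₁/n = 515·2492/5329 = 240.8294
Stratum 2 (2015–2019): n₁ = 3292, n₀ = 3493, n = 6785; a·n₀/n = 496·3493/6785 = 255.3468; c·n₁/n = 258·3292/6785 = 125.1785
RR_MH = (69.7405 + 255.3468) / (240.8294 + 125.1785) = 325.0873 / 366.0079 = 0.88820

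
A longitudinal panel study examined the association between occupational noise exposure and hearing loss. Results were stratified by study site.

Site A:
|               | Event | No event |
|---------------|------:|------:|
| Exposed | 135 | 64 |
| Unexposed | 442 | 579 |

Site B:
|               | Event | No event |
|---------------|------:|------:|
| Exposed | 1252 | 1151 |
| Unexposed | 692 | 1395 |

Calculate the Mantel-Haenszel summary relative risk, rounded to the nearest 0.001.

RR_MH = Σ(aᵢ·n₀ᵢ/nᵢ) / Σ(cᵢ·n₁ᵢ/nᵢ), with n₁ᵢ = aᵢ+bᵢ (exposed), n₀ᵢ = cᵢ+dᵢ (unexposed), nᵢ = n₁ᵢ+n₀ᵢ.
Stratum 1 (Site A): n₁ = 199, n₀ = 1021, n = 1220; a·n₀/n = 135·1021/1220 = 112.9795; c·n₁/n = 442·199/1220 = 72.0967
Stratum 2 (Site B): n₁ = 2403, n₀ = 2087, n = 4490; a·n₀/n = 1252·2087/4490 = 581.9430; c·n₁/n = 692·2403/4490 = 370.3510
RR_MH = (112.9795 + 581.9430) / (72.0967 + 370.3510) = 694.9225 / 442.4477 = 1.57063

1.571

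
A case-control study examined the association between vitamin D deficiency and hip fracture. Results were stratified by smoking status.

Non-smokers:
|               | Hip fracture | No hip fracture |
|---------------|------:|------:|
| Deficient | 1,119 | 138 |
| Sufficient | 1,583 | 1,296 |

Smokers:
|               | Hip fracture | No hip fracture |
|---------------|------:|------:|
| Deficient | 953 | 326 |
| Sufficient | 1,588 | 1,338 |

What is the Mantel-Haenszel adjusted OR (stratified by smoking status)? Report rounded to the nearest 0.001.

3.717

OR_MH = Σ(aᵢdᵢ/nᵢ) / Σ(bᵢcᵢ/nᵢ), where nᵢ is the stratum total.
Stratum 1 (Non-smokers): n = 4136; a·d/n = 1119·1296/4136 = 350.6344; b·c/n = 138·1583/4136 = 52.8177
Stratum 2 (Smokers): n = 4205; a·d/n = 953·1338/4205 = 303.2376; b·c/n = 326·1588/4205 = 123.1125
OR_MH = (350.6344 + 303.2376) / (52.8177 + 123.1125) = 653.8720 / 175.9302 = 3.71666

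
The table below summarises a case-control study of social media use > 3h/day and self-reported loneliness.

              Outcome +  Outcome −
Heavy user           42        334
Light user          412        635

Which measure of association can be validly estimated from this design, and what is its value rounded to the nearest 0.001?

Cells: a = 42, b = 334, c = 412, d = 635.
This is a case-control study: participants were sampled on outcome status, so risks in the source population cannot be estimated directly — relative risk is not valid here. The odds ratio is the appropriate measure.
OR = (a·d)/(b·c) = (42 × 635) / (334 × 412) = 26670 / 137608 = 0.19381

0.194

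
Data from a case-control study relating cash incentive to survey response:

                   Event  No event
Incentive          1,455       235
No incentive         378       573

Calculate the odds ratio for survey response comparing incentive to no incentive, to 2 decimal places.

9.39

Cells: a = 1455, b = 235, c = 378, d = 573.
OR = (a·d)/(b·c) = (1455 × 573) / (235 × 378) = 833715 / 88830 = 9.38551
The odds of survey response are about 9.39 times as high in the incentive group.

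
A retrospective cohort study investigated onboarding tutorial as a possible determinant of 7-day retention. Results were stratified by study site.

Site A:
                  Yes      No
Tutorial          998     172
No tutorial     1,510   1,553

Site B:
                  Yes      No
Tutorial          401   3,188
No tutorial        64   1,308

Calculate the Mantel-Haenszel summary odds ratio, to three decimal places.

OR_MH = Σ(aᵢdᵢ/nᵢ) / Σ(bᵢcᵢ/nᵢ), where nᵢ is the stratum total.
Stratum 1 (Site A): n = 4233; a·d/n = 998·1553/4233 = 366.1455; b·c/n = 172·1510/4233 = 61.3560
Stratum 2 (Site B): n = 4961; a·d/n = 401·1308/4961 = 105.7263; b·c/n = 3188·64/4961 = 41.1272
OR_MH = (366.1455 + 105.7263) / (61.3560 + 41.1272) = 471.8718 / 102.4832 = 4.60438

4.604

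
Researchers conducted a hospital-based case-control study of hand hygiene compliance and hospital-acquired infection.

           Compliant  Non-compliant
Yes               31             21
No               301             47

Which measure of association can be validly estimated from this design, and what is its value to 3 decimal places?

Reading the table with exposure as columns: a = 31 (Compliant, case), b = 301 (Compliant, non-case), c = 21 (Non-compliant, case), d = 47.
This is a hospital-based case-control study: participants were sampled on outcome status, so risks in the source population cannot be estimated directly — relative risk is not valid here. The odds ratio is the appropriate measure.
OR = (a·d)/(b·c) = (31 × 47) / (301 × 21) = 1457 / 6321 = 0.23050

0.231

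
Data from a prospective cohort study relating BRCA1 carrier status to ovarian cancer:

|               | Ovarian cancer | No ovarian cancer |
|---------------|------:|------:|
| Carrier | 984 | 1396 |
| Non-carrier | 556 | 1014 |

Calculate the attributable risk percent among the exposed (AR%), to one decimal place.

14.3

Cells: a = 984, b = 1396, c = 556, d = 1014.
Risk in exposed = 984/2380 = 0.41345; risk in unexposed = 556/1570 = 0.35414.
RR = 0.41345/0.35414 = 1.16746
AR% = (RR − 1)/RR × 100 = (1.16746 − 1)/1.16746 × 100 = 14.3442%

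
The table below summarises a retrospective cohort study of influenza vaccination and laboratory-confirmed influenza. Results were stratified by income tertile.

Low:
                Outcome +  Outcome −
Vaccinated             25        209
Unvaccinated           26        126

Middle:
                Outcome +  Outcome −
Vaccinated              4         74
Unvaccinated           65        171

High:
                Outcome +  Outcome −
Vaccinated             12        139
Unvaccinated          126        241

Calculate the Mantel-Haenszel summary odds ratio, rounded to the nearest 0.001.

0.252

OR_MH = Σ(aᵢdᵢ/nᵢ) / Σ(bᵢcᵢ/nᵢ), where nᵢ is the stratum total.
Stratum 1 (Low): n = 386; a·d/n = 25·126/386 = 8.1606; b·c/n = 209·26/386 = 14.0777
Stratum 2 (Middle): n = 314; a·d/n = 4·171/314 = 2.1783; b·c/n = 74·65/314 = 15.3185
Stratum 3 (High): n = 518; a·d/n = 12·241/518 = 5.5830; b·c/n = 139·126/518 = 33.8108
OR_MH = (8.1606 + 2.1783 + 5.5830) / (14.0777 + 15.3185 + 33.8108) = 15.9220 / 63.2070 = 0.25190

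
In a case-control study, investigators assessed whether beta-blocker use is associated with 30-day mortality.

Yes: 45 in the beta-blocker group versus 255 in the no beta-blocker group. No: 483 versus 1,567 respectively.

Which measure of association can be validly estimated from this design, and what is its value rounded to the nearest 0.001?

From the description: a = 45, b = 483, c = 255, d = 1567.
This is a case-control study: participants were sampled on outcome status, so risks in the source population cannot be estimated directly — relative risk is not valid here. The odds ratio is the appropriate measure.
OR = (a·d)/(b·c) = (45 × 1567) / (483 × 255) = 70515 / 123165 = 0.57252

0.573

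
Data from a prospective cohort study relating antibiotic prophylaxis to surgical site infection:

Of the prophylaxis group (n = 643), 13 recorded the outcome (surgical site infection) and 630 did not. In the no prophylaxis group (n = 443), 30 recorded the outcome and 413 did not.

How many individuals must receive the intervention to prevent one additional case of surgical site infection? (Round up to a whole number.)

Risk in treated group = 13/643 = 0.02022; risk in control = 30/443 = 0.06772.
Absolute risk reduction = 0.06772 − 0.02022 = 0.04750
NNT = 1 / ARR = 1 / 0.04750 = 21.052 → round up → 22

22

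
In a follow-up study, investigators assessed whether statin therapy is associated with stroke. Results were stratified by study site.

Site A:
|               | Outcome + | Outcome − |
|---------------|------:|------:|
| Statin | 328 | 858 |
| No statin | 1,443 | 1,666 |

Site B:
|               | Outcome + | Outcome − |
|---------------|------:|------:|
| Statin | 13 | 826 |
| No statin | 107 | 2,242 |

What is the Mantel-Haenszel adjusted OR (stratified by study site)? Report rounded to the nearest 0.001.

OR_MH = Σ(aᵢdᵢ/nᵢ) / Σ(bᵢcᵢ/nᵢ), where nᵢ is the stratum total.
Stratum 1 (Site A): n = 4295; a·d/n = 328·1666/4295 = 127.2289; b·c/n = 858·1443/4295 = 288.2640
Stratum 2 (Site B): n = 3188; a·d/n = 13·2242/3188 = 9.1424; b·c/n = 826·107/3188 = 27.7233
OR_MH = (127.2289 + 9.1424) / (288.2640 + 27.7233) = 136.3713 / 315.9874 = 0.43157

0.432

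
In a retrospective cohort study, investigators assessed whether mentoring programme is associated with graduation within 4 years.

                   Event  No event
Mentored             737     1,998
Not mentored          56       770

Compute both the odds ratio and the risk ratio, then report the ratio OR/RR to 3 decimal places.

1.276

Cells: a = 737, b = 1998, c = 56, d = 770.
OR = (737·770)/(1998·56) = 567490/111888 = 5.07195
Risk in exposed = 737/2735 = 0.26947; risk in unexposed = 56/826 = 0.06780; RR = 3.97468
OR/RR = 5.07195 / 3.97468 = 1.27606
The outcome is not rare, so the OR lies further from 1 than the RR.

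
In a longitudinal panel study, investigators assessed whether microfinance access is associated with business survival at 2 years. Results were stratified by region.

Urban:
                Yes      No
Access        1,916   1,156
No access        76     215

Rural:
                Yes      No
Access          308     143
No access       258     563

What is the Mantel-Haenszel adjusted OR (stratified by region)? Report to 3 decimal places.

4.695

OR_MH = Σ(aᵢdᵢ/nᵢ) / Σ(bᵢcᵢ/nᵢ), where nᵢ is the stratum total.
Stratum 1 (Urban): n = 3363; a·d/n = 1916·215/3363 = 122.4918; b·c/n = 1156·76/3363 = 26.1243
Stratum 2 (Rural): n = 1272; a·d/n = 308·563/1272 = 136.3239; b·c/n = 143·258/1272 = 29.0047
OR_MH = (122.4918 + 136.3239) / (26.1243 + 29.0047) = 258.8157 / 55.1290 = 4.69473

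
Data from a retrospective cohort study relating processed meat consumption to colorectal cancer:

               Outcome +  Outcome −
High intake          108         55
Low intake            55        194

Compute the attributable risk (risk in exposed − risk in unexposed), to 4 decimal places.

0.4417

Cells: a = 108, b = 55, c = 55, d = 194.
Risk in exposed = 108/163 = 0.662577; risk in unexposed = 55/249 = 0.220884.
Risk difference = 0.662577 − 0.220884 = 0.441693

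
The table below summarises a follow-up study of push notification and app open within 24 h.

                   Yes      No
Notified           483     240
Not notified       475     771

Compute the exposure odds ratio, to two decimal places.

3.27

Cells: a = 483, b = 240, c = 475, d = 771.
OR = (a·d)/(b·c) = (483 × 771) / (240 × 475) = 372393 / 114000 = 3.26661
The odds of app open within 24 h are about 3.27 times as high in the notified group.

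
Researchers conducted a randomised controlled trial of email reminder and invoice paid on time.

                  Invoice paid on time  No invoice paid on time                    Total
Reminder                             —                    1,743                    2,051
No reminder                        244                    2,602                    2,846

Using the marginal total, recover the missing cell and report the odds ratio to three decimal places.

1.884

The missing cell is in the exposed row: 2051 − 1743 = 308.
So a = 308, b = 1743, c = 244, d = 2602.
OR = (a·d)/(b·c) = (308 × 2602) / (1743 × 244) = 801416 / 425292 = 1.88439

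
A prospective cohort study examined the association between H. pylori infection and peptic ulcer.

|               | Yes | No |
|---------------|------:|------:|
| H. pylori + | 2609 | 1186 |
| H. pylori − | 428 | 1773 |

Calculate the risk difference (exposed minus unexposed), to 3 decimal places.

0.493

Cells: a = 2609, b = 1186, c = 428, d = 1773.
Risk in exposed = 2609/3795 = 0.687484; risk in unexposed = 428/2201 = 0.194457.
Risk difference = 0.687484 − 0.194457 = 0.493026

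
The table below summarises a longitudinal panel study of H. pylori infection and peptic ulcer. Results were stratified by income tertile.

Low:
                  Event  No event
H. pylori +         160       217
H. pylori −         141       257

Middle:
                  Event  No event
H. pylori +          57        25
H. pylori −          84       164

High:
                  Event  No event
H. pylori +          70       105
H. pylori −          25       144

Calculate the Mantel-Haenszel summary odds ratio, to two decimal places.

2.07

OR_MH = Σ(aᵢdᵢ/nᵢ) / Σ(bᵢcᵢ/nᵢ), where nᵢ is the stratum total.
Stratum 1 (Low): n = 775; a·d/n = 160·257/775 = 53.0581; b·c/n = 217·141/775 = 39.4800
Stratum 2 (Middle): n = 330; a·d/n = 57·164/330 = 28.3273; b·c/n = 25·84/330 = 6.3636
Stratum 3 (High): n = 344; a·d/n = 70·144/344 = 29.3023; b·c/n = 105·25/344 = 7.6308
OR_MH = (53.0581 + 28.3273 + 29.3023) / (39.4800 + 6.3636 + 7.6308) = 110.6877 / 53.4745 = 2.06992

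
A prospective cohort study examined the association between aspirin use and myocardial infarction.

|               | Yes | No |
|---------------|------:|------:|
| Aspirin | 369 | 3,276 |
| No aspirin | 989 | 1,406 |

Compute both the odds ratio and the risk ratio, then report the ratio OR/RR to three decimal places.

0.653

Cells: a = 369, b = 3276, c = 989, d = 1406.
OR = (369·1406)/(3276·989) = 518814/3239964 = 0.16013
Risk in exposed = 369/3645 = 0.10123; risk in unexposed = 989/2395 = 0.41294; RR = 0.24515
OR/RR = 0.16013 / 0.24515 = 0.65318
The outcome is not rare, so the OR lies further from 1 than the RR.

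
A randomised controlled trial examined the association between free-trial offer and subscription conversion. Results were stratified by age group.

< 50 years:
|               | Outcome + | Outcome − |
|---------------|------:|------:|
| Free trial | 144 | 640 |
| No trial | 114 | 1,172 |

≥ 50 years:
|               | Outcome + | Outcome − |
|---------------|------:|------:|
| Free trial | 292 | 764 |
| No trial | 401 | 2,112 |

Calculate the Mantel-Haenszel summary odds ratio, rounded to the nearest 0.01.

OR_MH = Σ(aᵢdᵢ/nᵢ) / Σ(bᵢcᵢ/nᵢ), where nᵢ is the stratum total.
Stratum 1 (< 50 years): n = 2070; a·d/n = 144·1172/2070 = 81.5304; b·c/n = 640·114/2070 = 35.2464
Stratum 2 (≥ 50 years): n = 3569; a·d/n = 292·2112/3569 = 172.7946; b·c/n = 764·401/3569 = 85.8403
OR_MH = (81.5304 + 172.7946) / (35.2464 + 85.8403) = 254.3251 / 121.0867 = 2.10036

2.10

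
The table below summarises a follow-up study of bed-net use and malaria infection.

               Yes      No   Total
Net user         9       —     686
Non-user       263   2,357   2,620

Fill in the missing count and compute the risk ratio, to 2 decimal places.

0.13

The missing cell is in the exposed row: 686 − 9 = 677.
So a = 9, b = 677, c = 263, d = 2357.
RR = [a/(a+b)] / [c/(c+d)] = (9/686) / (263/2620) = 0.01312/0.10038 = 0.13070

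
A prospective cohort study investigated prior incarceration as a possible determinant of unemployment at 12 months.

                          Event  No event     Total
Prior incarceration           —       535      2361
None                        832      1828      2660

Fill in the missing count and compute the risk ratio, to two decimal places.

2.47

The missing cell is in the exposed row: 2361 − 535 = 1826.
So a = 1826, b = 535, c = 832, d = 1828.
RR = [a/(a+b)] / [c/(c+d)] = (1826/2361) / (832/2660) = 0.77340/0.31278 = 2.47265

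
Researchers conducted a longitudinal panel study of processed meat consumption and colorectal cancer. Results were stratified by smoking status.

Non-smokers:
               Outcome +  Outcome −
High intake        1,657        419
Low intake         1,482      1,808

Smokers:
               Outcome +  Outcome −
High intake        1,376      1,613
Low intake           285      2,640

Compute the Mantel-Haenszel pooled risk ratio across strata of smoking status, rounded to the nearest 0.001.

RR_MH = Σ(aᵢ·n₀ᵢ/nᵢ) / Σ(cᵢ·n₁ᵢ/nᵢ), with n₁ᵢ = aᵢ+bᵢ (exposed), n₀ᵢ = cᵢ+dᵢ (unexposed), nᵢ = n₁ᵢ+n₀ᵢ.
Stratum 1 (Non-smokers): n₁ = 2076, n₀ = 3290, n = 5366; a·n₀/n = 1657·3290/5366 = 1015.9392; c·n₁/n = 1482·2076/5366 = 573.3567
Stratum 2 (Smokers): n₁ = 2989, n₀ = 2925, n = 5914; a·n₀/n = 1376·2925/5914 = 680.5546; c·n₁/n = 285·2989/5914 = 144.0421
RR_MH = (1015.9392 + 680.5546) / (573.3567 + 144.0421) = 1696.4939 / 717.3988 = 2.36478

2.365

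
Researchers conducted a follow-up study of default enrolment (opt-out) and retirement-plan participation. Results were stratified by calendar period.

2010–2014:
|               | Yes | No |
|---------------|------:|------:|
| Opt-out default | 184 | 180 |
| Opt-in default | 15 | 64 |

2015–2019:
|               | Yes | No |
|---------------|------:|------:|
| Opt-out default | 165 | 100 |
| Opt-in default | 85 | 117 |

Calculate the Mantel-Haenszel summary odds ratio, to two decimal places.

2.80

OR_MH = Σ(aᵢdᵢ/nᵢ) / Σ(bᵢcᵢ/nᵢ), where nᵢ is the stratum total.
Stratum 1 (2010–2014): n = 443; a·d/n = 184·64/443 = 26.5824; b·c/n = 180·15/443 = 6.0948
Stratum 2 (2015–2019): n = 467; a·d/n = 165·117/467 = 41.3383; b·c/n = 100·85/467 = 18.2013
OR_MH = (26.5824 + 41.3383) / (6.0948 + 18.2013) = 67.9207 / 24.2961 = 2.79554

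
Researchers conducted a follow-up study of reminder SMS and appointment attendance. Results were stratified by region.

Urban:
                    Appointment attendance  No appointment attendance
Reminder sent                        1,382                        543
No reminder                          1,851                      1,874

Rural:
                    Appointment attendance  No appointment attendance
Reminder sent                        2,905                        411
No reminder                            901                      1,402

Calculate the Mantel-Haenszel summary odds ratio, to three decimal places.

OR_MH = Σ(aᵢdᵢ/nᵢ) / Σ(bᵢcᵢ/nᵢ), where nᵢ is the stratum total.
Stratum 1 (Urban): n = 5650; a·d/n = 1382·1874/5650 = 458.3837; b·c/n = 543·1851/5650 = 177.8926
Stratum 2 (Rural): n = 5619; a·d/n = 2905·1402/5619 = 724.8283; b·c/n = 411·901/5619 = 65.9034
OR_MH = (458.3837 + 724.8283) / (177.8926 + 65.9034) = 1183.2120 / 243.7959 = 4.85329

4.853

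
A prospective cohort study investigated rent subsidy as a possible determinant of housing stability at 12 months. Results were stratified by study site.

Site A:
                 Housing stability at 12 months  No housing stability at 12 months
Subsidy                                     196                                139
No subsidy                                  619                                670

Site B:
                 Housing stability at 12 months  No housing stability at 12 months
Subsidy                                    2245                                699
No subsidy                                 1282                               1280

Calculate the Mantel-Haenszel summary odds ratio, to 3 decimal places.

2.794

OR_MH = Σ(aᵢdᵢ/nᵢ) / Σ(bᵢcᵢ/nᵢ), where nᵢ is the stratum total.
Stratum 1 (Site A): n = 1624; a·d/n = 196·670/1624 = 80.8621; b·c/n = 139·619/1624 = 52.9809
Stratum 2 (Site B): n = 5506; a·d/n = 2245·1280/5506 = 521.9034; b·c/n = 699·1282/5506 = 162.7530
OR_MH = (80.8621 + 521.9034) / (52.9809 + 162.7530) = 602.7654 / 215.7339 = 2.79402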